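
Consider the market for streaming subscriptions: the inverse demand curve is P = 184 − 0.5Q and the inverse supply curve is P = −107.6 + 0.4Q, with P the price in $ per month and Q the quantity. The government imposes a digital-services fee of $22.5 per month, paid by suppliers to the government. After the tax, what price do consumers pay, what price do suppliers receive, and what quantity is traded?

Consumers pay $34.5; suppliers receive $12; quantity = 299.

Inverting to Q(P) form: Qd = 368 − 2P; Qs = 2.5P + 269.
Without the tax, 368 − 2P = 2.5P + 269 gives 4.5P = 99, so P* = $22 and Q* = 324.
With the tax collected from suppliers, supply shifts: Qs = 2.5(P − 22.5) + 269.
Solving gives Q = 299 with consumers paying $34.5 and suppliers receiving $12 (the $22.5 wedge).
The less price-elastic side of the market bears the larger share of a per-unit tax.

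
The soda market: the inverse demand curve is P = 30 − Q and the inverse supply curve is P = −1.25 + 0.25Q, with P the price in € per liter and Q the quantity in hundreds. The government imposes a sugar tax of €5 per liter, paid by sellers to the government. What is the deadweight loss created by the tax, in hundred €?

Deadweight loss = €10 hundred.

Inverting to Q(P) form: Qd = 30 − P; Qs = 4P + 5.
Without the tax, 30 − P = 4P + 5 gives 5P = 25, so P* = €5 and Q* = 25.
With the tax collected from sellers, supply shifts: Qs = 4(P − 5) + 5.
Solving gives Q = 21 with buyers paying €9 and sellers receiving €4 (the €5 wedge).
Quantity falls by |ΔQ| = |25 − 21| = 4.
DWL = ½ · t · |ΔQ| = ½ · 5 · 4 = €10.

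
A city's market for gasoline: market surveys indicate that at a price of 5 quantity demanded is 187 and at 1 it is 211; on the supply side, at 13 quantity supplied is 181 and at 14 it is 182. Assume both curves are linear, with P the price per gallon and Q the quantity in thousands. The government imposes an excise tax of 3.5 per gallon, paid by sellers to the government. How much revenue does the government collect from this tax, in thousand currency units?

Demand slope: (211 − 187)/(1 − 5) = -6, so Qd = 217 − 6P.
Supply slope: (182 − 181)/(14 − 13) = 1, so Qs = P + 168.
Before the tax: set 217 − 6P = P + 168 → P* = 7, Q* = 175.
With the tax collected from sellers, supply shifts: Qs = (P − 3.5) + 168.
Solving gives Q = 172 with consumers paying 7.5 and sellers receiving 4 (the 3.5 wedge).
Revenue = t · Q = 3.5 · 172 = 602.

Tax revenue = 602 thousand.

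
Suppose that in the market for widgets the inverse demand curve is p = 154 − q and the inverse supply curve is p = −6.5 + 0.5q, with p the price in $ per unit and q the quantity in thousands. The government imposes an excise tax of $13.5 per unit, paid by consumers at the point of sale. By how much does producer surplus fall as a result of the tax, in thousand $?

Rewrite in direct form: qd = 154 − p and qs = 2p + 13.
Before the tax: set 154 − p = 2p + 13 → p* = $47, q* = 107.
With the tax collected from consumers, demand (in seller-price terms) shifts: qd = 154 − (p + 13.5).
Solving gives q = 98 with consumers paying $56 and suppliers receiving $42.5 (the $13.5 wedge).
ΔPS is the trapezoid between Q = 98 and Q = 107 of height $4.5: ½ · (107 + 98) · 4.5 = $461.25.

Producer surplus falls by $461.25 thousand.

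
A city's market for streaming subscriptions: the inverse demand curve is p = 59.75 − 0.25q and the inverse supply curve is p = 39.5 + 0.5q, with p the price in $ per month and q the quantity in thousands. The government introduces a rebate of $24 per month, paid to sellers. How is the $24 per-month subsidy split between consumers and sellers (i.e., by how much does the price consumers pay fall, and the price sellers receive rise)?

Rewrite in direct form: qd = 239 − 4p and qs = 2p − 79.
Before the subsidy: set 239 − 4p = 2p − 79 → p* = $53, q* = 27.
With a per-unit subsidy paid to sellers, each receives p + 24 per unit sold, so supply becomes qs = 2(p + 24) − 79.
New equilibrium: consumers pay $45, sellers receive $69, q = 59. (Wedge: pb − ps = −24.)
Gain to consumers: $8; to sellers: $16. (They sum to $24.)

Consumers gain $8 per month; sellers gain $16 per month.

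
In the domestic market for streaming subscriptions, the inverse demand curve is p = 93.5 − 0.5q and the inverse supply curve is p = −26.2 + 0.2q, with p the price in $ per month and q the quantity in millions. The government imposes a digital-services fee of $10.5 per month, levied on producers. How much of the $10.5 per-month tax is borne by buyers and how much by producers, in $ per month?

Buyers bear $7.5 per month; producers bear $3 per month.

Rewrite in direct form: qd = 187 − 2p and qs = 5p + 131.
Without the tax, 187 − 2p = 5p + 131 gives 7p = 56, so p* = $8 and q* = 171.
With the tax collected from producers, supply shifts: qs = 5(p − 10.5) + 131.
Solving gives q = 156 with buyers paying $15.5 and producers receiving $5 (the $10.5 wedge).
Burden on buyers: $7.5; on producers: $3. (They sum to $10.5.)
The less price-elastic side of the market bears the larger share of a per-unit tax.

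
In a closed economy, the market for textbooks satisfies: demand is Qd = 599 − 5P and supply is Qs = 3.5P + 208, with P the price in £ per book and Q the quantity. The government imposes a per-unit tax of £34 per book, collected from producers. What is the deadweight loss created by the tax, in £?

Deadweight loss = £1190.

Before the tax: set 599 − 5P = 3.5P + 208 → P* = £46, Q* = 369.
With the tax collected from producers, supply shifts: Qs = 3.5(P − 34) + 208.
New equilibrium: buyers pay £60, producers receive £26, Q = 299. (Wedge: Pb − Ps = 34.)
Quantity falls by |ΔQ| = |369 − 299| = 70.
DWL = ½ · t · |ΔQ| = ½ · 34 · 70 = £1190.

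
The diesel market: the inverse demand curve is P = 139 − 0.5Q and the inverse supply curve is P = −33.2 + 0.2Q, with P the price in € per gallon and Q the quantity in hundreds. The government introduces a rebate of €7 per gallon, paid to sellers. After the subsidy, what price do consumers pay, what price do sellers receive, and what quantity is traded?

Consumers pay €11; sellers receive €18; quantity = 256.

Rewrite in direct form: Qd = 278 − 2P and Qs = 5P + 166.
Before the subsidy: set 278 − 2P = 5P + 166 → P* = €16, Q* = 246.
With a per-unit subsidy paid to sellers, each receives P + 7 per unit sold, so supply becomes Qs = 5(P + 7) + 166.
Solving gives Q = 256 with consumers paying €11 and sellers receiving €18 (the €7 wedge).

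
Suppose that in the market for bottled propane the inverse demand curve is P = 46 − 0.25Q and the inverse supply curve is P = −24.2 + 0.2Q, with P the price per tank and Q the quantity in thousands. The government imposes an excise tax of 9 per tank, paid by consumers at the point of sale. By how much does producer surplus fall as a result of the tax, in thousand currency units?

Inverting to Q(P) form: Qd = 184 − 4P; Qs = 5P + 121.
Before the tax: set 184 − 4P = 5P + 121 → P* = 7, Q* = 156.
With the tax collected from consumers, demand (in seller-price terms) shifts: Qd = 184 − 4(P + 9).
New equilibrium: consumers pay 12, sellers receive 3, Q = 136. (Wedge: Pb − Ps = 9.)
ΔPS is the trapezoid between Q = 136 and Q = 156 of height 4: ½ · (156 + 136) · 4 = 584.

Producer surplus falls by 584 thousand.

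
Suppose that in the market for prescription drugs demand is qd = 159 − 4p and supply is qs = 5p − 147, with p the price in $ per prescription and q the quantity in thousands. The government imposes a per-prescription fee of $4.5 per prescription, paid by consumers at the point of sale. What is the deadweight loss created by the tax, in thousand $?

Without the tax, 159 − 4p = 5p − 147 gives 9p = 306, so p* = $34 and q* = 23.
With the tax collected from consumers, demand (in seller-price terms) shifts: qd = 159 − 4(p + 4.5).
Solving gives q = 13 with consumers paying $36.5 and sellers receiving $32 (the $4.5 wedge).
Quantity falls by |ΔQ| = |23 − 13| = 10.
DWL = ½ · t · |ΔQ| = ½ · 4.5 · 10 = $22.5.

Deadweight loss = $22.5 thousand.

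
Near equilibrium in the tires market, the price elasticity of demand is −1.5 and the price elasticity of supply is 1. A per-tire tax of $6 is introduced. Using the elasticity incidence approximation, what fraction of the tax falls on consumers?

Incidence ratio: consumers' share ≈ εs / (εs + |εd|) = 1 / (1 + 1.5) = 0.4.
Supply is the less elastic side, so consumers bear the smaller share.

Consumers' share ≈ 0.4.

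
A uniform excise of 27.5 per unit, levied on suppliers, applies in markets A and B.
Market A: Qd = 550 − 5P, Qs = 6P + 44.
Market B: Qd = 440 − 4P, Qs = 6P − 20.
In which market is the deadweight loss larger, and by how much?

Market A: pre-tax P* = 46, Q* = 320; post-tax Q = 245; deadweight loss = 1031.25.
Market B: pre-tax P* = 46, Q* = 256; post-tax Q = 190; deadweight loss = 907.5.
Difference: 1031.25 vs 907.5 → market A is larger by 123.75.

Market A, by 123.75.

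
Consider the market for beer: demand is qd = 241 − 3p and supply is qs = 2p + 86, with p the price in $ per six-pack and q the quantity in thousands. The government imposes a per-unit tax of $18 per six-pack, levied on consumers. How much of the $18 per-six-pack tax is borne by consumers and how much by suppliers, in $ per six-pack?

Consumers bear $7.2 per six-pack; suppliers bear $10.8 per six-pack.

Before the tax: set 241 − 3p = 2p + 86 → p* = $31, q* = 148.
With the tax collected from consumers, demand (in seller-price terms) shifts: qd = 241 − 3(p + 18).
New equilibrium: consumers pay $38.2, suppliers receive $20.2, q = 126.4. (Wedge: pb − ps = 18.)
Burden on consumers: $7.2; on suppliers: $10.8. (They sum to $18.)
The less price-elastic side of the market bears the larger share of a per-unit tax.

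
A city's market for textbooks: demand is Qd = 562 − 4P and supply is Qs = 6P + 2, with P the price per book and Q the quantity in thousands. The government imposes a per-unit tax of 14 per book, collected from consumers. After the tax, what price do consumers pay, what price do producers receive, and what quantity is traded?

Consumers pay 64.4; producers receive 50.4; quantity = 304.4.

Before the tax: set 562 − 4P = 6P + 2 → P* = 56, Q* = 338.
With the tax collected from consumers, demand (in seller-price terms) shifts: Qd = 562 − 4(P + 14).
New equilibrium: consumers pay 64.4, producers receive 50.4, Q = 304.4. (Wedge: Pb − Ps = 14.)
The less price-elastic side of the market bears the larger share of a per-unit tax.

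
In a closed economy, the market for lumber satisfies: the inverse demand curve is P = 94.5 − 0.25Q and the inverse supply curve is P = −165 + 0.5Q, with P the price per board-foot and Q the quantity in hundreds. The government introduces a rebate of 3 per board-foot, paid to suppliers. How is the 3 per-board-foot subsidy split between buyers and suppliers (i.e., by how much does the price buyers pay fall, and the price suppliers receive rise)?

Inverting to Q(P) form: Qd = 378 − 4P; Qs = 2P + 330.
Before the subsidy: set 378 − 4P = 2P + 330 → P* = 8, Q* = 346.
With a per-unit subsidy paid to suppliers, each receives P + 3 per unit sold, so supply becomes Qs = 2(P + 3) + 330.
Solving gives Q = 350 with buyers paying 7 and suppliers receiving 10 (the 3 wedge).
Gain to buyers: 1; to suppliers: 2. (They sum to 3.)

Buyers gain 1 per board-foot; suppliers gain 2 per board-foot.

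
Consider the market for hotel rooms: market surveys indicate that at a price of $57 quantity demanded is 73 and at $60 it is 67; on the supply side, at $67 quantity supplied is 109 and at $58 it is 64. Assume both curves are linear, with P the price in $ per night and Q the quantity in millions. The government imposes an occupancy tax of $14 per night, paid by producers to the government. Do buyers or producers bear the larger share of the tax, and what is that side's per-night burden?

Buyers bear the larger share: $10 per night.

Demand slope: (67 − 73)/(60 − 57) = -2, so Qd = 187 − 2P.
Supply slope: (64 − 109)/(58 − 67) = 5, so Qs = 5P − 226.
Before the tax: set 187 − 2P = 5P − 226 → P* = $59, Q* = 69.
With the tax collected from producers, supply shifts: Qs = 5(P − 14) − 226.
New equilibrium: buyers pay $69, producers receive $55, Q = 49. (Wedge: Pb − Ps = 14.)
Per-night burden: buyers $10, producers $4.
Buyers take the larger share because demand is less price-elastic here (demand slope 2 vs supply slope 5).
The less price-elastic side of the market bears the larger share of a per-unit tax.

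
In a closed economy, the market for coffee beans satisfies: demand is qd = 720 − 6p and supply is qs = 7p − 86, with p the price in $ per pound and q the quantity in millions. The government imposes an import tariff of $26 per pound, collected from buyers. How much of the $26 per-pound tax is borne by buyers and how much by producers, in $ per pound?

Before the tax: set 720 − 6p = 7p − 86 → p* = $62, q* = 348.
With the tax collected from buyers, demand (in seller-price terms) shifts: qd = 720 − 6(p + 26).
New equilibrium: buyers pay $76, producers receive $50, q = 264. (Wedge: pb − ps = 26.)
Burden on buyers: $14; on producers: $12. (They sum to $26.)

Buyers bear $14 per pound; producers bear $12 per pound.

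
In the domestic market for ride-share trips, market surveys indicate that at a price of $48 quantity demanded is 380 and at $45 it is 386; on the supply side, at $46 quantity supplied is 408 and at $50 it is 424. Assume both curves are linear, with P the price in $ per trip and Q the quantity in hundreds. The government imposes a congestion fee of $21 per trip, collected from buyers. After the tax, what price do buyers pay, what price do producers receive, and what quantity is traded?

Demand slope: (386 − 380)/(45 − 48) = -2, so Qd = 476 − 2P.
Supply slope: (424 − 408)/(50 − 46) = 4, so Qs = 4P + 224.
Without the tax, 476 − 2P = 4P + 224 gives 6P = 252, so P* = $42 and Q* = 392.
With the tax collected from buyers, demand (in seller-price terms) shifts: Qd = 476 − 2(P + 21).
New equilibrium: buyers pay $56, producers receive $35, Q = 364. (Wedge: Pb − Ps = 21.)

Buyers pay $56; producers receive $35; quantity = 364.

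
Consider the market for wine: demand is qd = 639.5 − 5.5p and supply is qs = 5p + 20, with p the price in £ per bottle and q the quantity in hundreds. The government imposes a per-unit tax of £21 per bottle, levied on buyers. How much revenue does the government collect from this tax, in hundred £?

Before the tax: set 639.5 − 5.5p = 5p + 20 → p* = £59, q* = 315.
With the tax collected from buyers, demand (in seller-price terms) shifts: qd = 639.5 − 5.5(p + 21).
New equilibrium: buyers pay £69, suppliers receive £48, q = 260. (Wedge: pb − ps = 21.)
Revenue = t · Q = 21 · 260 = £5460.

Tax revenue = £5460 hundred.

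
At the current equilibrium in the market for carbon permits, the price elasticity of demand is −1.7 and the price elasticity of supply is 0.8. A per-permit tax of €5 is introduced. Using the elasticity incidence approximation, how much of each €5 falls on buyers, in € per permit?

Buyers bear ≈ €1.6 per permit.

Incidence ratio: buyers' share ≈ εs / (εs + |εd|) = 0.8 / (0.8 + 1.7) = 0.32.
So buyers bear ≈ 0.32 × €5 = €1.6; producers bear €3.4.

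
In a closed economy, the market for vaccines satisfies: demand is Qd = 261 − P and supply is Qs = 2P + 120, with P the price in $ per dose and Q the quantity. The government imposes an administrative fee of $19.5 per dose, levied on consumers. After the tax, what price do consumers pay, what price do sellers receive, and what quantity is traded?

Without the tax, 261 − P = 2P + 120 gives 3P = 141, so P* = $47 and Q* = 214.
With the tax collected from consumers, demand (in seller-price terms) shifts: Qd = 261 − (P + 19.5).
New equilibrium: consumers pay $60, sellers receive $40.5, Q = 201. (Wedge: Pb − Ps = 19.5.)
The less price-elastic side of the market bears the larger share of a per-unit tax.

Consumers pay $60; sellers receive $40.5; quantity = 201.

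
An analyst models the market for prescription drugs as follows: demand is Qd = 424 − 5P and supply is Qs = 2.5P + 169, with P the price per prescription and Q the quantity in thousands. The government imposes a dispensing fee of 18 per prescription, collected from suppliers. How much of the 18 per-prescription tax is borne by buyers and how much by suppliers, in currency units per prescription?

Buyers bear 6 per prescription; suppliers bear 12 per prescription.

Without the tax, 424 − 5P = 2.5P + 169 gives 7.5P = 255, so P* = 34 and Q* = 254.
With the tax collected from suppliers, supply shifts: Qs = 2.5(P − 18) + 169.
New equilibrium: buyers pay 40, suppliers receive 22, Q = 224. (Wedge: Pb − Ps = 18.)
Burden on buyers: 6; on suppliers: 12. (They sum to 18.)
The less price-elastic side of the market bears the larger share of a per-unit tax.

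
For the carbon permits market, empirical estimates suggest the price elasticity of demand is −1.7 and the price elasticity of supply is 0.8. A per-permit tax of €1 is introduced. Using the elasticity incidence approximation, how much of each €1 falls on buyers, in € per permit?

Buyers bear ≈ €0.32 per permit.

Incidence ratio: buyers' share ≈ εs / (εs + |εd|) = 0.8 / (0.8 + 1.7) = 0.32.
So buyers bear ≈ 0.32 × €1 = €0.32; sellers bear €0.68.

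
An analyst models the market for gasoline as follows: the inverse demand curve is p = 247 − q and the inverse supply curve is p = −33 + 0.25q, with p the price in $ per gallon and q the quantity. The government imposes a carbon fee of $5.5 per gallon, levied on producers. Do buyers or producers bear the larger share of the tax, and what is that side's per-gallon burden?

Buyers bear the larger share: $4.4 per gallon.

Inverting to q(p) form: qd = 247 − p; qs = 4p + 132.
Before the tax: set 247 − p = 4p + 132 → p* = $23, q* = 224.
With the tax collected from producers, supply shifts: qs = 4(p − 5.5) + 132.
Solving gives q = 219.6 with buyers paying $27.4 and producers receiving $21.9 (the $5.5 wedge).
Per-gallon burden: buyers $4.4, producers $1.1.
Buyers take the larger share because demand is less price-elastic here (demand slope 1 vs supply slope 4).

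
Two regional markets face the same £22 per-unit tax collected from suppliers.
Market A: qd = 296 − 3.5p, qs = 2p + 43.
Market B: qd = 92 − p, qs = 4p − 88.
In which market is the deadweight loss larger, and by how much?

Market A, by £114.4.

Market A: pre-tax p* = £46, q* = 135; post-tax q = 107; deadweight loss = £308.
Market B: pre-tax p* = £36, q* = 56; post-tax q = 38.4; deadweight loss = £193.6.
Difference: £308 vs £193.6 → market A is larger by £114.4.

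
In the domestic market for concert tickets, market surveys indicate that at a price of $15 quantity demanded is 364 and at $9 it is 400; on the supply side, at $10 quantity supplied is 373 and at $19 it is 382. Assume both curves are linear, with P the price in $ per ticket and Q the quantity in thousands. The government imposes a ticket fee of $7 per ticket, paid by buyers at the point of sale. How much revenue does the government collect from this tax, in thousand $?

Tax revenue = $2590 thousand.

Demand slope: (400 − 364)/(9 − 15) = -6, so Qd = 454 − 6P.
Supply slope: (382 − 373)/(19 − 10) = 1, so Qs = P + 363.
Without the tax, 454 − 6P = P + 363 gives 7P = 91, so P* = $13 and Q* = 376.
With the tax collected from buyers, demand (in seller-price terms) shifts: Qd = 454 − 6(P + 7).
New equilibrium: buyers pay $14, producers receive $7, Q = 370. (Wedge: Pb − Ps = 7.)
Revenue = t · Q = 7 · 370 = $2590.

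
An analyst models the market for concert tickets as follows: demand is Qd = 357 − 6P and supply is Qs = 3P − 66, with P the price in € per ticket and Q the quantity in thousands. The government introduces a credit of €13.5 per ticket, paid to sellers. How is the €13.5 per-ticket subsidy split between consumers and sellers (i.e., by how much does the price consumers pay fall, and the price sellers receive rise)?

Before the subsidy: set 357 − 6P = 3P − 66 → P* = €47, Q* = 75.
With a per-unit subsidy paid to sellers, each receives P + 13.5 per unit sold, so supply becomes Qs = 3(P + 13.5) − 66.
Solving gives Q = 102 with consumers paying €42.5 and sellers receiving €56 (the €13.5 wedge).
Gain to consumers: €4.5; to sellers: €9. (They sum to €13.5.)

Consumers gain €4.5 per ticket; sellers gain €9 per ticket.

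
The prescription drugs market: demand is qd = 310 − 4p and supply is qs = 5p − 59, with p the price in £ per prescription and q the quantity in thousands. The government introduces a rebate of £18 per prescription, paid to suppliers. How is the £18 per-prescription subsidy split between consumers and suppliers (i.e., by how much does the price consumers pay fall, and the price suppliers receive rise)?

Consumers gain £10 per prescription; suppliers gain £8 per prescription.

Without the subsidy, 310 − 4p = 5p − 59 gives 9p = 369, so p* = £41 and q* = 146.
With a per-unit subsidy paid to suppliers, each receives p + 18 per unit sold, so supply becomes qs = 5(p + 18) − 59.
Solving gives q = 186 with consumers paying £31 and suppliers receiving £49 (the £18 wedge).
Gain to consumers: £10; to suppliers: £8. (They sum to £18.)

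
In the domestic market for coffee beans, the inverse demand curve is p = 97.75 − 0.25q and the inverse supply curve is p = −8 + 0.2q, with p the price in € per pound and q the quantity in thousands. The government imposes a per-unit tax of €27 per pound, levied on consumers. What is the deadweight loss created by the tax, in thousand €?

Rewrite in direct form: qd = 391 − 4p and qs = 5p + 40.
Before the tax: set 391 − 4p = 5p + 40 → p* = €39, q* = 235.
With the tax collected from consumers, demand (in seller-price terms) shifts: qd = 391 − 4(p + 27).
New equilibrium: consumers pay €54, producers receive €27, q = 175. (Wedge: pb − ps = 27.)
Quantity falls by |ΔQ| = |235 − 175| = 60.
DWL = ½ · t · |ΔQ| = ½ · 27 · 60 = €810.

Deadweight loss = €810 thousand.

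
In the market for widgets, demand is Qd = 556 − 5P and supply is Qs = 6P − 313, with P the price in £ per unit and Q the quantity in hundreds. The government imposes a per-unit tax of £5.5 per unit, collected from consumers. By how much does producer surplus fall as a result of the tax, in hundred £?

Producer surplus falls by £383.75 hundred.

Before the tax: set 556 − 5P = 6P − 313 → P* = £79, Q* = 161.
With the tax collected from consumers, demand (in seller-price terms) shifts: Qd = 556 − 5(P + 5.5).
Solving gives Q = 146 with consumers paying £82 and suppliers receiving £76.5 (the £5.5 wedge).
ΔPS is the trapezoid between Q = 146 and Q = 161 of height £2.5: ½ · (161 + 146) · 2.5 = £383.75.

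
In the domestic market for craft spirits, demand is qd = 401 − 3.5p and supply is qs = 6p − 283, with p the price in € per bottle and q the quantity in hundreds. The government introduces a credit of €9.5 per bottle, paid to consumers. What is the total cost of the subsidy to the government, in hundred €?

Government outlay = €1615 hundred.

Before the subsidy: set 401 − 3.5p = 6p − 283 → p* = €72, q* = 149.
With a per-unit subsidy paid to consumers, each effectively pays p − 9.5, so demand becomes qd = 401 − 3.5(p − 9.5).
New equilibrium: consumers pay €66, suppliers receive €75.5, q = 170. (Wedge: pb − ps = −9.5.)
Outlay = t · Q = 9.5 · 170 = €1615.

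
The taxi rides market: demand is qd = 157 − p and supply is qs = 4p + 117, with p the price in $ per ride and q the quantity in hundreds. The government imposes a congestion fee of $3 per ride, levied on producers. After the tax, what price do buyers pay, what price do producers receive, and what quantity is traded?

Buyers pay $10.4; producers receive $7.4; quantity = 146.6.

Before the tax: set 157 − p = 4p + 117 → p* = $8, q* = 149.
With the tax collected from producers, supply shifts: qs = 4(p − 3) + 117.
Solving gives q = 146.6 with buyers paying $10.4 and producers receiving $7.4 (the $3 wedge).
The less price-elastic side of the market bears the larger share of a per-unit tax.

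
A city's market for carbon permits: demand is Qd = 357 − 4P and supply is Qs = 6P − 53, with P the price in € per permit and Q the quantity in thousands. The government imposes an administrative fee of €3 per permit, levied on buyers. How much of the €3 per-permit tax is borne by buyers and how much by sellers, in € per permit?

Buyers bear €1.8 per permit; sellers bear €1.2 per permit.

Before the tax: set 357 − 4P = 6P − 53 → P* = €41, Q* = 193.
With the tax collected from buyers, demand (in seller-price terms) shifts: Qd = 357 − 4(P + 3).
New equilibrium: buyers pay €42.8, sellers receive €39.8, Q = 185.8. (Wedge: Pb − Ps = 3.)
Burden on buyers: €1.8; on sellers: €1.2. (They sum to €3.)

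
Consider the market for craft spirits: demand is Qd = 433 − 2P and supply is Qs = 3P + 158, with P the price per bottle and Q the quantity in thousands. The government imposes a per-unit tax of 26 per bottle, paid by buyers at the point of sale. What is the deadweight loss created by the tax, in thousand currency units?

Deadweight loss = 405.6 thousand.

Without the tax, 433 − 2P = 3P + 158 gives 5P = 275, so P* = 55 and Q* = 323.
With the tax collected from buyers, demand (in seller-price terms) shifts: Qd = 433 − 2(P + 26).
Solving gives Q = 291.8 with buyers paying 70.6 and suppliers receiving 44.6 (the 26 wedge).
Quantity falls by |ΔQ| = |323 − 291.8| = 31.2.
DWL = ½ · t · |ΔQ| = ½ · 26 · 31.2 = 405.6.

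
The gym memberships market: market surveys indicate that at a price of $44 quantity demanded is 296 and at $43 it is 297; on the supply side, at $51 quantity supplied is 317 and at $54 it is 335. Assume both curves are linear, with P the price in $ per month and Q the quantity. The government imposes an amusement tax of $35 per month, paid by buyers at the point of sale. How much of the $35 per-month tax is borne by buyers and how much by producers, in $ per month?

Demand slope: (297 − 296)/(43 − 44) = -1, so Qd = 340 − P.
Supply slope: (335 − 317)/(54 − 51) = 6, so Qs = 6P + 11.
Without the tax, 340 − P = 6P + 11 gives 7P = 329, so P* = $47 and Q* = 293.
With the tax collected from buyers, demand (in seller-price terms) shifts: Qd = 340 − (P + 35).
New equilibrium: buyers pay $77, producers receive $42, Q = 263. (Wedge: Pb − Ps = 35.)
Burden on buyers: $30; on producers: $5. (They sum to $35.)
The less price-elastic side of the market bears the larger share of a per-unit tax.

Buyers bear $30 per month; producers bear $5 per month.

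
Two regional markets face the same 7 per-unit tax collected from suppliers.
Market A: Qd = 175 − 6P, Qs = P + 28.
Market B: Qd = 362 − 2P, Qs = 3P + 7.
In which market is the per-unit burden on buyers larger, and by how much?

Market B, by 3.2.

Market A: pre-tax P* = 21, Q* = 49; post-tax Q = 43; per-unit burden on buyers = 1.
Market B: pre-tax P* = 71, Q* = 220; post-tax Q = 211.6; per-unit burden on buyers = 4.2.
Difference: 1 vs 4.2 → market B is larger by 3.2.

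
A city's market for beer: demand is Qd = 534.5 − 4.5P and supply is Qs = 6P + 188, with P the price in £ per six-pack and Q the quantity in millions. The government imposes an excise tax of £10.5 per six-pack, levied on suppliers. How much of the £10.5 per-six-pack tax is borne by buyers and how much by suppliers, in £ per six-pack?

Buyers bear £6 per six-pack; suppliers bear £4.5 per six-pack.

Without the tax, 534.5 − 4.5P = 6P + 188 gives 10.5P = 346.5, so P* = £33 and Q* = 386.
With the tax collected from suppliers, supply shifts: Qs = 6(P − 10.5) + 188.
New equilibrium: buyers pay £39, suppliers receive £28.5, Q = 359. (Wedge: Pb − Ps = 10.5.)
Burden on buyers: £6; on suppliers: £4.5. (They sum to £10.5.)
The less price-elastic side of the market bears the larger share of a per-unit tax.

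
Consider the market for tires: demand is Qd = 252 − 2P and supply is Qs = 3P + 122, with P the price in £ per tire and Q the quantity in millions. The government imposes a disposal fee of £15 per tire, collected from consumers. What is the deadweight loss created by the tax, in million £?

Without the tax, 252 − 2P = 3P + 122 gives 5P = 130, so P* = £26 and Q* = 200.
With the tax collected from consumers, demand (in seller-price terms) shifts: Qd = 252 − 2(P + 15).
Solving gives Q = 182 with consumers paying £35 and sellers receiving £20 (the £15 wedge).
Quantity falls by |ΔQ| = |200 − 182| = 18.
DWL = ½ · t · |ΔQ| = ½ · 15 · 18 = £135.

Deadweight loss = £135 million.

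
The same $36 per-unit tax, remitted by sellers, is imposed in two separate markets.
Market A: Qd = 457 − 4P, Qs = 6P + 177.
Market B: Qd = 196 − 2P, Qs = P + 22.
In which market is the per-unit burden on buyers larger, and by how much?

Market A, by $9.6.

Market A: pre-tax P* = $28, Q* = 345; post-tax Q = 258.6; per-unit burden on buyers = $21.6.
Market B: pre-tax P* = $58, Q* = 80; post-tax Q = 56; per-unit burden on buyers = $12.
Difference: $21.6 vs $12 → market A is larger by $9.6.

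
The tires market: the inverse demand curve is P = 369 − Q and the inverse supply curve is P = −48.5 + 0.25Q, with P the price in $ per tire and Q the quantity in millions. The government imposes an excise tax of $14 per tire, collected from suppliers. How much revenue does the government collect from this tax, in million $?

Tax revenue = $4519.2 million.

Inverting to Q(P) form: Qd = 369 − P; Qs = 4P + 194.
Without the tax, 369 − P = 4P + 194 gives 5P = 175, so P* = $35 and Q* = 334.
With the tax collected from suppliers, supply shifts: Qs = 4(P − 14) + 194.
Solving gives Q = 322.8 with buyers paying $46.2 and suppliers receiving $32.2 (the $14 wedge).
Revenue = t · Q = 14 · 322.8 = $4519.2.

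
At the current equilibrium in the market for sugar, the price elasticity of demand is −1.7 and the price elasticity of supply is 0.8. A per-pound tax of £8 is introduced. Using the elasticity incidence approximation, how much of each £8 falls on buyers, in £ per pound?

Buyers bear ≈ £2.56 per pound.

Incidence ratio: buyers' share ≈ εs / (εs + |εd|) = 0.8 / (0.8 + 1.7) = 0.32.
So buyers bear ≈ 0.32 × £8 = £2.56; sellers bear £5.44.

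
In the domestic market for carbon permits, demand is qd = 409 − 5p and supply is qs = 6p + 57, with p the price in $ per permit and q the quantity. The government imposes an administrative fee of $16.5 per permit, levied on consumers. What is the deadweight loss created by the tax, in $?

Deadweight loss = $371.25.

Before the tax: set 409 − 5p = 6p + 57 → p* = $32, q* = 249.
With the tax collected from consumers, demand (in seller-price terms) shifts: qd = 409 − 5(p + 16.5).
New equilibrium: consumers pay $41, sellers receive $24.5, q = 204. (Wedge: pb − ps = 16.5.)
Quantity falls by |ΔQ| = |249 − 204| = 45.
DWL = ½ · t · |ΔQ| = ½ · 16.5 · 45 = $371.25.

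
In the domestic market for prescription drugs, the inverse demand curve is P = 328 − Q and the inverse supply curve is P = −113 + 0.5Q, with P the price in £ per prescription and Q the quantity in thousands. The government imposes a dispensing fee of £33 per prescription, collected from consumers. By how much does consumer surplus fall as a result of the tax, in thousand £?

Rewrite in direct form: Qd = 328 − P and Qs = 2P + 226.
Without the tax, 328 − P = 2P + 226 gives 3P = 102, so P* = £34 and Q* = 294.
With the tax collected from consumers, demand (in seller-price terms) shifts: Qd = 328 − (P + 33).
Solving gives Q = 272 with consumers paying £56 and suppliers receiving £23 (the £33 wedge).
ΔCS is the trapezoid between Q = 272 and Q = 294 of height £22: ½ · (294 + 272) · 22 = £6226.

Consumer surplus falls by £6226 thousand.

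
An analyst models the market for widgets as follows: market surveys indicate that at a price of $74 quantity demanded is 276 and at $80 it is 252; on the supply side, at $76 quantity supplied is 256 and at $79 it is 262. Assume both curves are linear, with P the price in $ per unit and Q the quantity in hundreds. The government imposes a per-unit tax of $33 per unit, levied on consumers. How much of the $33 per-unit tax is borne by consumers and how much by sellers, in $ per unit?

Consumers bear $11 per unit; sellers bear $22 per unit.

Demand slope: (252 − 276)/(80 − 74) = -4, so Qd = 572 − 4P.
Supply slope: (262 − 256)/(79 − 76) = 2, so Qs = 2P + 104.
Without the tax, 572 − 4P = 2P + 104 gives 6P = 468, so P* = $78 and Q* = 260.
With the tax collected from consumers, demand (in seller-price terms) shifts: Qd = 572 − 4(P + 33).
New equilibrium: consumers pay $89, sellers receive $56, Q = 216. (Wedge: Pb − Ps = 33.)
Burden on consumers: $11; on sellers: $22. (They sum to $33.)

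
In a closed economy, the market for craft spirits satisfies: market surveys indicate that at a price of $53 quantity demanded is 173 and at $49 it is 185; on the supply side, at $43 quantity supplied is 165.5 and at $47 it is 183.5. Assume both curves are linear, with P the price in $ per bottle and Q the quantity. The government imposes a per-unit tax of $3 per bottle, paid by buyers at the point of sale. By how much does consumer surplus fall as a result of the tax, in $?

Demand slope: (185 − 173)/(49 − 53) = -3, so Qd = 332 − 3P.
Supply slope: (183.5 − 165.5)/(47 − 43) = 4.5, so Qs = 4.5P − 28.
Before the tax: set 332 − 3P = 4.5P − 28 → P* = $48, Q* = 188.
With the tax collected from buyers, demand (in seller-price terms) shifts: Qd = 332 − 3(P + 3).
Solving gives Q = 182.6 with buyers paying $49.8 and suppliers receiving $46.8 (the $3 wedge).
ΔCS is the trapezoid between Q = 182.6 and Q = 188 of height $1.8: ½ · (188 + 182.6) · 1.8 = $333.54.

Consumer surplus falls by $333.54.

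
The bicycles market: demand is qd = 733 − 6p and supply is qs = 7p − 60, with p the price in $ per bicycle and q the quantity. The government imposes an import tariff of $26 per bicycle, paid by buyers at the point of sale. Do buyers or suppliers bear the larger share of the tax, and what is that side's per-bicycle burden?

Buyers bear the larger share: $14 per bicycle.

Without the tax, 733 − 6p = 7p − 60 gives 13p = 793, so p* = $61 and q* = 367.
With the tax collected from buyers, demand (in seller-price terms) shifts: qd = 733 − 6(p + 26).
New equilibrium: buyers pay $75, suppliers receive $49, q = 283. (Wedge: pb − ps = 26.)
Per-bicycle burden: buyers $14, suppliers $12.
Buyers take the larger share because demand is less price-elastic here (demand slope 6 vs supply slope 7).
The less price-elastic side of the market bears the larger share of a per-unit tax.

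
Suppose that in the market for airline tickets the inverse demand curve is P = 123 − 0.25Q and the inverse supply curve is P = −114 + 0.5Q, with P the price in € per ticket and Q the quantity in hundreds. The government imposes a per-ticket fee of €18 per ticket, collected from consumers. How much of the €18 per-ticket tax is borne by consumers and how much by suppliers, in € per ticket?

Consumers bear €6 per ticket; suppliers bear €12 per ticket.

Inverting to Q(P) form: Qd = 492 − 4P; Qs = 2P + 228.
Without the tax, 492 − 4P = 2P + 228 gives 6P = 264, so P* = €44 and Q* = 316.
With the tax collected from consumers, demand (in seller-price terms) shifts: Qd = 492 − 4(P + 18).
New equilibrium: consumers pay €50, suppliers receive €32, Q = 292. (Wedge: Pb − Ps = 18.)
Burden on consumers: €6; on suppliers: €12. (They sum to €18.)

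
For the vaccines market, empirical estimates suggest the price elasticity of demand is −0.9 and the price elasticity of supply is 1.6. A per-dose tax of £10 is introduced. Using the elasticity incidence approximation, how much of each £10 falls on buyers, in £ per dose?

Buyers bear ≈ £6.4 per dose.

Incidence ratio: buyers' share ≈ εs / (εs + |εd|) = 1.6 / (1.6 + 0.9) = 0.64.
So buyers bear ≈ 0.64 × £10 = £6.4; producers bear £3.6.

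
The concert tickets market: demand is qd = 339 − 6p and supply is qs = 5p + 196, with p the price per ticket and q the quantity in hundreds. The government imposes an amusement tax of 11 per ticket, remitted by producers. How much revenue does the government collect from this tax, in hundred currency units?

Before the tax: set 339 − 6p = 5p + 196 → p* = 13, q* = 261.
With the tax collected from producers, supply shifts: qs = 5(p − 11) + 196.
New equilibrium: buyers pay 18, producers receive 7, q = 231. (Wedge: pb − ps = 11.)
Revenue = t · Q = 11 · 231 = 2541.

Tax revenue = 2541 hundred.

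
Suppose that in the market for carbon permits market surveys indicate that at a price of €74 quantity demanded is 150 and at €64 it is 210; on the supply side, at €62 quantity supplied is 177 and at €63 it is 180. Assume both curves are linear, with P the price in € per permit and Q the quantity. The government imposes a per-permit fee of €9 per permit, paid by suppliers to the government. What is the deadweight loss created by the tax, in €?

Deadweight loss = €81.

Demand slope: (210 − 150)/(64 − 74) = -6, so Qd = 594 − 6P.
Supply slope: (180 − 177)/(63 − 62) = 3, so Qs = 3P − 9.
Before the tax: set 594 − 6P = 3P − 9 → P* = €67, Q* = 192.
With the tax collected from suppliers, supply shifts: Qs = 3(P − 9) − 9.
Solving gives Q = 174 with buyers paying €70 and suppliers receiving €61 (the €9 wedge).
Quantity falls by |ΔQ| = |192 − 174| = 18.
DWL = ½ · t · |ΔQ| = ½ · 9 · 18 = €81.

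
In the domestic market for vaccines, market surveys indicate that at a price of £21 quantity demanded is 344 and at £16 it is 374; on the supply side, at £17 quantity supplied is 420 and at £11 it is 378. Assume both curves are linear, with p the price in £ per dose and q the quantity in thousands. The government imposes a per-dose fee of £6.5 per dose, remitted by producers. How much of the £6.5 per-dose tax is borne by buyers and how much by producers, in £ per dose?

Demand slope: (374 − 344)/(16 − 21) = -6, so qd = 470 − 6p.
Supply slope: (378 − 420)/(11 − 17) = 7, so qs = 7p + 301.
Without the tax, 470 − 6p = 7p + 301 gives 13p = 169, so p* = £13 and q* = 392.
With the tax collected from producers, supply shifts: qs = 7(p − 6.5) + 301.
New equilibrium: buyers pay £16.5, producers receive £10, q = 371. (Wedge: pb − ps = 6.5.)
Burden on buyers: £3.5; on producers: £3. (They sum to £6.5.)

Buyers bear £3.5 per dose; producers bear £3 per dose.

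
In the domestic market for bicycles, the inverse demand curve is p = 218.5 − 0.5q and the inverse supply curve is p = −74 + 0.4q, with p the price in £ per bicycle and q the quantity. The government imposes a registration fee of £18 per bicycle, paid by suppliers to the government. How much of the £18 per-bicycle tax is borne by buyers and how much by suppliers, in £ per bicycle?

Buyers bear £10 per bicycle; suppliers bear £8 per bicycle.

Rewrite in direct form: qd = 437 − 2p and qs = 2.5p + 185.
Before the tax: set 437 − 2p = 2.5p + 185 → p* = £56, q* = 325.
With the tax collected from suppliers, supply shifts: qs = 2.5(p − 18) + 185.
New equilibrium: buyers pay £66, suppliers receive £48, q = 305. (Wedge: pb − ps = 18.)
Burden on buyers: £10; on suppliers: £8. (They sum to £18.)
The less price-elastic side of the market bears the larger share of a per-unit tax.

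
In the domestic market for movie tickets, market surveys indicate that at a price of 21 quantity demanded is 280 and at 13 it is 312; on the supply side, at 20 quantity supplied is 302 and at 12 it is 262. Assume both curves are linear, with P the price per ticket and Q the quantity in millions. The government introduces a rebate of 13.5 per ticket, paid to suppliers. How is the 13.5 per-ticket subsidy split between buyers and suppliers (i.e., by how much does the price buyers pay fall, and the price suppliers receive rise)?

Buyers gain 7.5 per ticket; suppliers gain 6 per ticket.

Demand slope: (312 − 280)/(13 − 21) = -4, so Qd = 364 − 4P.
Supply slope: (262 − 302)/(12 − 20) = 5, so Qs = 5P + 202.
Before the subsidy: set 364 − 4P = 5P + 202 → P* = 18, Q* = 292.
With a per-unit subsidy paid to suppliers, each receives P + 13.5 per unit sold, so supply becomes Qs = 5(P + 13.5) + 202.
New equilibrium: buyers pay 10.5, suppliers receive 24, Q = 322. (Wedge: Pb − Ps = −13.5.)
Gain to buyers: 7.5; to suppliers: 6. (They sum to 13.5.)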